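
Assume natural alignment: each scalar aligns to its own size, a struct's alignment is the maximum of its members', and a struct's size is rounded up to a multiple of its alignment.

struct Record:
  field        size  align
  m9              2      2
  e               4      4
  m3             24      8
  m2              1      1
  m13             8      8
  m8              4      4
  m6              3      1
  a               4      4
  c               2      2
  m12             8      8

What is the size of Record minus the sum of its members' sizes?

0..2  m9  (2B, 2-aligned)
2..4  -- padding (2B)
4..8  e  (4B, 4-aligned)
8..32  m3  (24B, 8-aligned)
32..33  m2  (1B, 1-aligned)
33..40  -- padding (7B)
40..48  m13  (8B, 8-aligned)
48..52  m8  (4B, 4-aligned)
52..55  m6  (3B, 1-aligned)
55..56  -- padding (1B)
56..60  a  (4B, 4-aligned)
60..62  c  (2B, 2-aligned)
62..64  -- padding (2B)
64..72  m12  (8B, 8-aligned)
sizeof = 72, alignof = 8
data bytes 60, size 72 → padding 12

12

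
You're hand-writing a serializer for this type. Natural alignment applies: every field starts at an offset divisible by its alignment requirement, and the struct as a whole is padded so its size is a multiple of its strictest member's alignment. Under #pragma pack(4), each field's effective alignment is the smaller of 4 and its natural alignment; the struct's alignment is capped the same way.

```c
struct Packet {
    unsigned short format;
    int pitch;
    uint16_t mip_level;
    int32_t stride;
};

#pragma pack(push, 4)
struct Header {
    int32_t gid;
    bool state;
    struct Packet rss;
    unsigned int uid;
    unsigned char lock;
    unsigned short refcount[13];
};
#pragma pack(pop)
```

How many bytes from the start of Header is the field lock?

Packet: @0: format [2B, align 2] → 2; +2 pad (align 4); @4: pitch [4B, align 4] → 8; @8: mip_level [2B, align 2] → 10; +2 pad (align 4); @12: stride [4B, align 4] → 16; size 16, align 4
@0: gid [4B, align 4] → 4
@4: state [1B, align 1] → 5
+3 pad (align 4)
@8: rss [16B, align 4] → 24
@24: uid [4B, align 4] → 28
@28: lock [1B, align 1] → 29

28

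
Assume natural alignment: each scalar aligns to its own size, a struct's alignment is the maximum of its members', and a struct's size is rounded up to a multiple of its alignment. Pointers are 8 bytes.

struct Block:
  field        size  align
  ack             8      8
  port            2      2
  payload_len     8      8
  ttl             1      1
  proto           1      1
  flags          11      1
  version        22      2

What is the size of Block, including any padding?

ack at 0 (size 8, align 8) → ends 8
port at 8 (size 2, align 2) → ends 10
pad 6 to align 8 for payload_len
payload_len at 16 (size 8, align 8) → ends 24
ttl at 24 (size 1, align 1) → ends 25
proto at 25 (size 1, align 1) → ends 26
flags at 26 (size 11, align 1) → ends 37
pad 1 to align 2 for version
version at 38 (size 22, align 2) → ends 60
tail pad 4 to reach multiple of 8
total 64 bytes, alignment 8

64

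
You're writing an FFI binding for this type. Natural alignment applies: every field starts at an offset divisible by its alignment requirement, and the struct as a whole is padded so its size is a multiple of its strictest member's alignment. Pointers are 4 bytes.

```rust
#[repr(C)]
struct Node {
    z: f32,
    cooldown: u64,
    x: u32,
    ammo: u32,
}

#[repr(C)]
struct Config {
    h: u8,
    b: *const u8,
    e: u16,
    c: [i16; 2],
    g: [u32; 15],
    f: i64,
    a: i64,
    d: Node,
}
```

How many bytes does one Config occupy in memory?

120 bytes

Node: @0: z [4B, align 4] → 4; +4 pad (align 8); @8: cooldown [8B, align 8] → 16; @16: x [4B, align 4] → 20; @20: ammo [4B, align 4] → 24; size 24, align 8
@0: h [1B, align 1] → 1
+3 pad (align 4)
@4: b [4B, align 4] → 8
@8: e [2B, align 2] → 10
@10: c [4B, align 2] → 14
+2 pad (align 4)
@16: g [60B, align 4] → 76
+4 pad (align 8)
@80: f [8B, align 8] → 88
@88: a [8B, align 8] → 96
@96: d [24B, align 8] → 120
size 120, align 8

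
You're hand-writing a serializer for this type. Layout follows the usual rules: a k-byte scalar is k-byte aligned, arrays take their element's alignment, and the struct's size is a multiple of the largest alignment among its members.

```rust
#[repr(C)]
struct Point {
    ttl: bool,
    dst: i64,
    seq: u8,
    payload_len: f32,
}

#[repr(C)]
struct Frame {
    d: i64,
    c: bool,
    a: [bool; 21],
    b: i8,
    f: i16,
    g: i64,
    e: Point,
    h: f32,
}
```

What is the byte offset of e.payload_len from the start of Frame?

Point: @0: ttl [1B, align 1] → 1; +7 pad (align 8); @8: dst [8B, align 8] → 16; @16: seq [1B, align 1] → 17; +3 pad (align 4); @20: payload_len [4B, align 4] → 24; size 24, align 8
@0: d [8B, align 8] → 8
@8: c [1B, align 1] → 9
@9: a [21B, align 1] → 30
@30: b [1B, align 1] → 31
+1 pad (align 2)
@32: f [2B, align 2] → 34
+6 pad (align 8)
@40: g [8B, align 8] → 48
@48: e [24B, align 8] → 72
within Point: payload_len at 20
48 + 20 = 68

68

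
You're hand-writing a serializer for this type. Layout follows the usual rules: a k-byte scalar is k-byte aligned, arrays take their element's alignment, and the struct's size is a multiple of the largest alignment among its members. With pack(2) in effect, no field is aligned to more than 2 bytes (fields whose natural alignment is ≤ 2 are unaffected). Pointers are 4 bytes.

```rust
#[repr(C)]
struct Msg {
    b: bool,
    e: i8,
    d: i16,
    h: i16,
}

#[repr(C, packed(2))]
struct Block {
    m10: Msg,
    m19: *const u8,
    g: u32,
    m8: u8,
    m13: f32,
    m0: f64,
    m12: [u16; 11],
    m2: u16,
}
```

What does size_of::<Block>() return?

Msg: 0..1  b  (1B, 1-aligned); 1..2  e  (1B, 1-aligned); 2..4  d  (2B, 2-aligned); 4..6  h  (2B, 2-aligned); sizeof = 6, alignof = 2
0..6  m10  (6B, 2-aligned)
6..10  m19  (4B, 2-aligned)
10..14  g  (4B, 2-aligned)
14..15  m8  (1B, 1-aligned)
15..16  -- padding (1B)
16..20  m13  (4B, 2-aligned)
20..28  m0  (8B, 2-aligned)
28..50  m12  (22B, 2-aligned)
50..52  m2  (2B, 2-aligned)
sizeof = 52, alignof = 2

52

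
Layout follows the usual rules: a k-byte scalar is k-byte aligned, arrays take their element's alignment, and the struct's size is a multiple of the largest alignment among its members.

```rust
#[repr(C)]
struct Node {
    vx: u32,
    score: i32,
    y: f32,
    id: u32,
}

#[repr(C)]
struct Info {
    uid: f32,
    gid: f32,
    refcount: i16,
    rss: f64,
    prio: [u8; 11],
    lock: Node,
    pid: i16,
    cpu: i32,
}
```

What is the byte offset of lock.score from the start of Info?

40

Node: 0..4  vx  (4B, 4-aligned); 4..8  score  (4B, 4-aligned); 8..12  y  (4B, 4-aligned); 12..16  id  (4B, 4-aligned); sizeof = 16, alignof = 4
0..4  uid  (4B, 4-aligned)
4..8  gid  (4B, 4-aligned)
8..10  refcount  (2B, 2-aligned)
10..16  -- padding (6B)
16..24  rss  (8B, 8-aligned)
24..35  prio  (11B, 1-aligned)
35..36  -- padding (1B)
36..52  lock  (16B, 4-aligned)
within Node: score at 4
36 + 4 = 40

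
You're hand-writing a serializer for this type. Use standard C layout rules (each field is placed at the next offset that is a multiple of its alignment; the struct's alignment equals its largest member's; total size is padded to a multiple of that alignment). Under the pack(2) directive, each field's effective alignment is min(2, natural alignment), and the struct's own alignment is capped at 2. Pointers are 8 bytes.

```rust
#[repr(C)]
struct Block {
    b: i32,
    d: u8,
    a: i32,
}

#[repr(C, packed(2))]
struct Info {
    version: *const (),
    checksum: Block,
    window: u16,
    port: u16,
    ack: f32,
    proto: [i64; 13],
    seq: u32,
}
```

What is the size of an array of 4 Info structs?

544

Block: @0: b [4B, align 4] → 4; @4: d [1B, align 1] → 5; +3 pad (align 4); @8: a [4B, align 4] → 12; size 12, align 4
@0: version [8B, align 2] → 8
@8: checksum [12B, align 2] → 20
@20: window [2B, align 2] → 22
@22: port [2B, align 2] → 24
@24: ack [4B, align 2] → 28
@28: proto [104B, align 2] → 132
@132: seq [4B, align 2] → 136
size 136, align 2
array of 4: 4 × 136 = 544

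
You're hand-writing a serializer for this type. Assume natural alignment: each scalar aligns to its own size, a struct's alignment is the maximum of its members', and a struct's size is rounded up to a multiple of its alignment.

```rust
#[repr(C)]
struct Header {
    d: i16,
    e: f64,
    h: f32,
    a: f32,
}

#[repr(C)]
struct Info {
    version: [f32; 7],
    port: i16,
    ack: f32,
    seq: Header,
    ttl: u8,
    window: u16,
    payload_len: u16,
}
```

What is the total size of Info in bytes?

72

Header: @0: d [2B, align 2] → 2; +6 pad (align 8); @8: e [8B, align 8] → 16; @16: h [4B, align 4] → 20; @20: a [4B, align 4] → 24; size 24, align 8
@0: version [28B, align 4] → 28
@28: port [2B, align 2] → 30
+2 pad (align 4)
@32: ack [4B, align 4] → 36
+4 pad (align 8)
@40: seq [24B, align 8] → 64
@64: ttl [1B, align 1] → 65
+1 pad (align 2)
@66: window [2B, align 2] → 68
@68: payload_len [2B, align 2] → 70
+2 tail pad (align 8)
size 72, align 8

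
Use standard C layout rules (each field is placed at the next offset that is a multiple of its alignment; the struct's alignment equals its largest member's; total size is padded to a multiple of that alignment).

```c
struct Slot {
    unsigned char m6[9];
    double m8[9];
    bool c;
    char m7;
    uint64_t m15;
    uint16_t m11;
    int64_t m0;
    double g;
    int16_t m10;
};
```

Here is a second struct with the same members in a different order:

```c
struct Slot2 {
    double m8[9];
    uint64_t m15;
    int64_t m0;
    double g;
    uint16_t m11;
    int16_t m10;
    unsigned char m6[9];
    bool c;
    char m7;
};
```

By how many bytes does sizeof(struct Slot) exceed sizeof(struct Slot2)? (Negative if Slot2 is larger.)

0..9  m6  (9B, 1-aligned)
9..16  -- padding (7B)
16..88  m8  (72B, 8-aligned)
88..89  c  (1B, 1-aligned)
89..90  m7  (1B, 1-aligned)
90..96  -- padding (6B)
96..104  m15  (8B, 8-aligned)
104..106  m11  (2B, 2-aligned)
106..112  -- padding (6B)
112..120  m0  (8B, 8-aligned)
120..128  g  (8B, 8-aligned)
128..130  m10  (2B, 2-aligned)
130..136  -- tail padding (6B)
sizeof = 136, alignof = 8
— Slot2 —
0..72  m8  (72B, 8-aligned)
72..80  m15  (8B, 8-aligned)
80..88  m0  (8B, 8-aligned)
88..96  g  (8B, 8-aligned)
96..98  m11  (2B, 2-aligned)
98..100  m10  (2B, 2-aligned)
100..109  m6  (9B, 1-aligned)
109..110  c  (1B, 1-aligned)
110..111  m7  (1B, 1-aligned)
111..112  -- tail padding (1B)
sizeof = 112, alignof = 8
136 − 112 = 24

24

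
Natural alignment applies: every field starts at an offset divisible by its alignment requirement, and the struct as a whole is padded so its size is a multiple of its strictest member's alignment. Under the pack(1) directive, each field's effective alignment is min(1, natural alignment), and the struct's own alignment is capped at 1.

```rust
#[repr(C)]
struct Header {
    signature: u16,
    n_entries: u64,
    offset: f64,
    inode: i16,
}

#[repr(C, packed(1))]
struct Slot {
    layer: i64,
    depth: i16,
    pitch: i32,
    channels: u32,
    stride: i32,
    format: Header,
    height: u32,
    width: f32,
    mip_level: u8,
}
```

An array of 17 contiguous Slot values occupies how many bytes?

Header: 0..2  signature  (2B, 2-aligned); 2..8  -- padding (6B); 8..16  n_entries  (8B, 8-aligned); 16..24  offset  (8B, 8-aligned); 24..26  inode  (2B, 2-aligned); 26..32  -- tail padding (6B); sizeof = 32, alignof = 8
0..8  layer  (8B, 1-aligned)
8..10  depth  (2B, 1-aligned)
10..14  pitch  (4B, 1-aligned)
14..18  channels  (4B, 1-aligned)
18..22  stride  (4B, 1-aligned)
22..54  format  (32B, 1-aligned)
54..58  height  (4B, 1-aligned)
58..62  width  (4B, 1-aligned)
62..63  mip_level  (1B, 1-aligned)
sizeof = 63, alignof = 1
array of 17: 17 × 63 = 1071

1071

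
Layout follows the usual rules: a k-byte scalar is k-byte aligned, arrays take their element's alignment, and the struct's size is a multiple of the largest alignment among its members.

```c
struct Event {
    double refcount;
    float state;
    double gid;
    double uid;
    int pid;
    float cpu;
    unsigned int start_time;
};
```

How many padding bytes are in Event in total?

@0: refcount [8B, align 8] → 8
@8: state [4B, align 4] → 12
+4 pad (align 8)
@16: gid [8B, align 8] → 24
@24: uid [8B, align 8] → 32
@32: pid [4B, align 4] → 36
@36: cpu [4B, align 4] → 40
@40: start_time [4B, align 4] → 44
+4 tail pad (align 8)
size 48, align 8
data bytes 40, size 48 → padding 8

8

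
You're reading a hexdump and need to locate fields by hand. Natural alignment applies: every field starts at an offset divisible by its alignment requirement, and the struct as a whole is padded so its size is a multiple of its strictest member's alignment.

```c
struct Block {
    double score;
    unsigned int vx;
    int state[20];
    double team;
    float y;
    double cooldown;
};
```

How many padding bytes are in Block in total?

0..8  score  (8B, 8-aligned)
8..12  vx  (4B, 4-aligned)
12..92  state  (80B, 4-aligned)
92..96  -- padding (4B)
96..104  team  (8B, 8-aligned)
104..108  y  (4B, 4-aligned)
108..112  -- padding (4B)
112..120  cooldown  (8B, 8-aligned)
sizeof = 120, alignof = 8
data bytes 112, size 120 → padding 8

8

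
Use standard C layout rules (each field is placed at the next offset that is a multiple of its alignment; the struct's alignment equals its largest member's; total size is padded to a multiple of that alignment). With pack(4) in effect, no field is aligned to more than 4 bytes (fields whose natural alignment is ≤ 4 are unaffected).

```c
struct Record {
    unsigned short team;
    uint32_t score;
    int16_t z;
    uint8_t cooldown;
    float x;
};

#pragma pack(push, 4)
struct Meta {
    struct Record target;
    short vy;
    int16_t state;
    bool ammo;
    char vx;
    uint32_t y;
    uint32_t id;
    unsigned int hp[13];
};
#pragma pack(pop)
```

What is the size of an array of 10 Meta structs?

Record: team at 0 (size 2, align 2) → ends 2; pad 2 to align 4 for score; score at 4 (size 4, align 4) → ends 8; z at 8 (size 2, align 2) → ends 10; cooldown at 10 (size 1, align 1) → ends 11; pad 1 to align 4 for x; x at 12 (size 4, align 4) → ends 16; total 16 bytes, alignment 4
target at 0 (size 16, align 4) → ends 16
vy at 16 (size 2, align 2) → ends 18
state at 18 (size 2, align 2) → ends 20
ammo at 20 (size 1, align 1) → ends 21
vx at 21 (size 1, align 1) → ends 22
pad 2 to align 4 for y
y at 24 (size 4, align 4) → ends 28
id at 28 (size 4, align 4) → ends 32
hp at 32 (size 52, align 4) → ends 84
total 84 bytes, alignment 4
array of 10: 10 × 84 = 840

840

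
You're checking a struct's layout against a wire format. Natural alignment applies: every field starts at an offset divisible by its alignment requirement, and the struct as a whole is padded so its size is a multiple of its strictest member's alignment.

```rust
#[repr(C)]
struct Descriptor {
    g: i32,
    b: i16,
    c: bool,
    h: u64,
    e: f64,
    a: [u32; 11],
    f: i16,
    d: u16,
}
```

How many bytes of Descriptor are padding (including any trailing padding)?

1

0..4  g  (4B, 4-aligned)
4..6  b  (2B, 2-aligned)
6..7  c  (1B, 1-aligned)
7..8  -- padding (1B)
8..16  h  (8B, 8-aligned)
16..24  e  (8B, 8-aligned)
24..68  a  (44B, 4-aligned)
68..70  f  (2B, 2-aligned)
70..72  d  (2B, 2-aligned)
sizeof = 72, alignof = 8
data bytes 71, size 72 → padding 1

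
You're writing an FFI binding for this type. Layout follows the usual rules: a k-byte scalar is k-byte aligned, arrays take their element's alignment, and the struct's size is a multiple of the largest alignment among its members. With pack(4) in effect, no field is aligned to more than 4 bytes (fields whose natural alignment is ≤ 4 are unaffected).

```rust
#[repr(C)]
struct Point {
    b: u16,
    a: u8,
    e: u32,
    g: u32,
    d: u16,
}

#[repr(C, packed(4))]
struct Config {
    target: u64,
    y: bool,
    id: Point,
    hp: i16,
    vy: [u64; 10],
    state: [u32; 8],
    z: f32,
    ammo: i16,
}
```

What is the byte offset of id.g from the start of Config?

Point: 0..2  b  (2B, 2-aligned); 2..3  a  (1B, 1-aligned); 3..4  -- padding (1B); 4..8  e  (4B, 4-aligned); 8..12  g  (4B, 4-aligned); 12..14  d  (2B, 2-aligned); 14..16  -- tail padding (2B); sizeof = 16, alignof = 4
0..8  target  (8B, 4-aligned)
8..9  y  (1B, 1-aligned)
9..12  -- padding (3B)
12..28  id  (16B, 4-aligned)
within Point: g at 8
12 + 8 = 20

20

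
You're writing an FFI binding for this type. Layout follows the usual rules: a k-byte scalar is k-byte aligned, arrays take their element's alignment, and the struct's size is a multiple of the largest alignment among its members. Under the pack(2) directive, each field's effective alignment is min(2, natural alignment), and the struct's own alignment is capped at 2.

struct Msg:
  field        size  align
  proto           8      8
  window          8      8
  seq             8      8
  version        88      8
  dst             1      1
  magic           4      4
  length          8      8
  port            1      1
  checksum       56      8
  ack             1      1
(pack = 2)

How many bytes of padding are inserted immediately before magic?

1

0..8  proto  (8B, 2-aligned)
8..16  window  (8B, 2-aligned)
16..24  seq  (8B, 2-aligned)
24..112  version  (88B, 2-aligned)
112..113  dst  (1B, 1-aligned)
113..114  -- padding (1B)
114..118  magic  (4B, 2-aligned)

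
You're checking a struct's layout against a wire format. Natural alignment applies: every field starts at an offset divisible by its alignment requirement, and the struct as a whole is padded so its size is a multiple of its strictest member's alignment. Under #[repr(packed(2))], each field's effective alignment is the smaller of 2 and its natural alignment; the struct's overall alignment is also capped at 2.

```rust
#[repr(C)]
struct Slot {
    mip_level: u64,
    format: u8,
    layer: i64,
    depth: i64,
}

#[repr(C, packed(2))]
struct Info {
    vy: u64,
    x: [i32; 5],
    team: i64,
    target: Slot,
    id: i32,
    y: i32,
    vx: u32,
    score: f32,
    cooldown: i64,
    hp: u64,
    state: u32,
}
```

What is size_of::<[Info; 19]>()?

1976

Slot: 0..8  mip_level  (8B, 8-aligned); 8..9  format  (1B, 1-aligned); 9..16  -- padding (7B); 16..24  layer  (8B, 8-aligned); 24..32  depth  (8B, 8-aligned); sizeof = 32, alignof = 8
0..8  vy  (8B, 2-aligned)
8..28  x  (20B, 2-aligned)
28..36  team  (8B, 2-aligned)
36..68  target  (32B, 2-aligned)
68..72  id  (4B, 2-aligned)
72..76  y  (4B, 2-aligned)
76..80  vx  (4B, 2-aligned)
80..84  score  (4B, 2-aligned)
84..92  cooldown  (8B, 2-aligned)
92..100  hp  (8B, 2-aligned)
100..104  state  (4B, 2-aligned)
sizeof = 104, alignof = 2
array of 19: 19 × 104 = 1976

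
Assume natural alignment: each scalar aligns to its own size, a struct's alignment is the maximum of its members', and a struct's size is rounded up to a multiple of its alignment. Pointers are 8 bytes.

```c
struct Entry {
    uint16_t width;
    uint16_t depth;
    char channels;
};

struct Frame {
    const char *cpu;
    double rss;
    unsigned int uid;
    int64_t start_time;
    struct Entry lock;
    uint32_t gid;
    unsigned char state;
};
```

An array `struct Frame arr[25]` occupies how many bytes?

Entry: 0..2  width  (2B, 2-aligned); 2..4  depth  (2B, 2-aligned); 4..5  channels  (1B, 1-aligned); 5..6  -- tail padding (1B); sizeof = 6, alignof = 2
0..8  cpu  (8B, 8-aligned)
8..16  rss  (8B, 8-aligned)
16..20  uid  (4B, 4-aligned)
20..24  -- padding (4B)
24..32  start_time  (8B, 8-aligned)
32..38  lock  (6B, 2-aligned)
38..40  -- padding (2B)
40..44  gid  (4B, 4-aligned)
44..45  state  (1B, 1-aligned)
45..48  -- tail padding (3B)
sizeof = 48, alignof = 8
array of 25: 25 × 48 = 1200

1200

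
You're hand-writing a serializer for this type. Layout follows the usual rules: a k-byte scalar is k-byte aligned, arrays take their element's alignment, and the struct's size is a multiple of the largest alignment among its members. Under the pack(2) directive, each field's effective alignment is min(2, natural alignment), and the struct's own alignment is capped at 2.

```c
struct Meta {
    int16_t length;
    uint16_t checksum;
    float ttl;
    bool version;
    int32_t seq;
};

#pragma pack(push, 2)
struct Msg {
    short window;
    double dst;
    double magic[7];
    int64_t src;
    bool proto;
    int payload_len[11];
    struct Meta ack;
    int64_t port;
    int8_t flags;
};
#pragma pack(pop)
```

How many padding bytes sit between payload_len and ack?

0

Meta: 0..2  length  (2B, 2-aligned); 2..4  checksum  (2B, 2-aligned); 4..8  ttl  (4B, 4-aligned); 8..9  version  (1B, 1-aligned); 9..12  -- padding (3B); 12..16  seq  (4B, 4-aligned); sizeof = 16, alignof = 4
0..2  window  (2B, 2-aligned)
2..10  dst  (8B, 2-aligned)
10..66  magic  (56B, 2-aligned)
66..74  src  (8B, 2-aligned)
74..75  proto  (1B, 1-aligned)
75..76  -- padding (1B)
76..120  payload_len  (44B, 2-aligned)
120..136  ack  (16B, 2-aligned)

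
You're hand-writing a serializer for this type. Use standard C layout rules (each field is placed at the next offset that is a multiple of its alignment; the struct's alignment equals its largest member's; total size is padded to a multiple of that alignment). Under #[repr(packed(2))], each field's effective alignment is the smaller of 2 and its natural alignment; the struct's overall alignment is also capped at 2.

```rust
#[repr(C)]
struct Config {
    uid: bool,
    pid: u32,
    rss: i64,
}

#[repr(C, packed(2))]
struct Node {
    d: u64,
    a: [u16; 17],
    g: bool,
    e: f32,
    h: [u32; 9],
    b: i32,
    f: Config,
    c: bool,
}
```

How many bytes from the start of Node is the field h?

48

Config: @0: uid [1B, align 1] → 1; +3 pad (align 4); @4: pid [4B, align 4] → 8; @8: rss [8B, align 8] → 16; size 16, align 8
@0: d [8B, align 2] → 8
@8: a [34B, align 2] → 42
@42: g [1B, align 1] → 43
+1 pad (align 2)
@44: e [4B, align 2] → 48
@48: h [36B, align 2] → 84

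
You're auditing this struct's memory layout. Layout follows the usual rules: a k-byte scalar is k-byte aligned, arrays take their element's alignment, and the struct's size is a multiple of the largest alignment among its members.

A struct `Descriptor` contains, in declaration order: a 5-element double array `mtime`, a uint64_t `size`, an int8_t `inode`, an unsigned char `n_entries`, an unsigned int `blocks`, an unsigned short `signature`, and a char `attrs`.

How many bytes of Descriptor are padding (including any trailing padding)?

0..40  mtime  (40B, 8-aligned)
40..48  size  (8B, 8-aligned)
48..49  inode  (1B, 1-aligned)
49..50  n_entries  (1B, 1-aligned)
50..52  -- padding (2B)
52..56  blocks  (4B, 4-aligned)
56..58  signature  (2B, 2-aligned)
58..59  attrs  (1B, 1-aligned)
59..64  -- tail padding (5B)
sizeof = 64, alignof = 8
data bytes 57, size 64 → padding 7

7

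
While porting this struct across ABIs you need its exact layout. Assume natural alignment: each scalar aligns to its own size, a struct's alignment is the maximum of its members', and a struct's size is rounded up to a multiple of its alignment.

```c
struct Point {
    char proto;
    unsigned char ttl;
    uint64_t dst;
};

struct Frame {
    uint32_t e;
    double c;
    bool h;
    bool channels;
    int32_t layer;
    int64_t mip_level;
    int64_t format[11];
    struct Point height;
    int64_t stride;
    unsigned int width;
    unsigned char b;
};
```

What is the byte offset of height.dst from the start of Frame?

128

Point: @0: proto [1B, align 1] → 1; @1: ttl [1B, align 1] → 2; +6 pad (align 8); @8: dst [8B, align 8] → 16; size 16, align 8
@0: e [4B, align 4] → 4
+4 pad (align 8)
@8: c [8B, align 8] → 16
@16: h [1B, align 1] → 17
@17: channels [1B, align 1] → 18
+2 pad (align 4)
@20: layer [4B, align 4] → 24
@24: mip_level [8B, align 8] → 32
@32: format [88B, align 8] → 120
@120: height [16B, align 8] → 136
within Point: dst at 8
120 + 8 = 128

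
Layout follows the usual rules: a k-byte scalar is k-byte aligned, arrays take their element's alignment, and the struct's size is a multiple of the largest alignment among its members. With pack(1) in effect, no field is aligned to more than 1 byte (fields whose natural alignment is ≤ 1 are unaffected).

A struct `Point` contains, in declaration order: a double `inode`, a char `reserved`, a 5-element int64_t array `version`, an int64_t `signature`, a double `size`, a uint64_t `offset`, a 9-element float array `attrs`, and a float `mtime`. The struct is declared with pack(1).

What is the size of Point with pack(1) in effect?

113

inode at 0 (size 8, align 1) → ends 8
reserved at 8 (size 1, align 1) → ends 9
version at 9 (size 40, align 1) → ends 49
signature at 49 (size 8, align 1) → ends 57
size at 57 (size 8, align 1) → ends 65
offset at 65 (size 8, align 1) → ends 73
attrs at 73 (size 36, align 1) → ends 109
mtime at 109 (size 4, align 1) → ends 113
total 113 bytes, alignment 1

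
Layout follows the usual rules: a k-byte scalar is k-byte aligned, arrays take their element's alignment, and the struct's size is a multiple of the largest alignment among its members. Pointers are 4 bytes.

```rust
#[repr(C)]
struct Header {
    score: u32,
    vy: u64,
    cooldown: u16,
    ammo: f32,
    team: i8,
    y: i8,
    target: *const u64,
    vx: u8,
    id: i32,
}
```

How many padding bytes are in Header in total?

@0: score [4B, align 4] → 4
+4 pad (align 8)
@8: vy [8B, align 8] → 16
@16: cooldown [2B, align 2] → 18
+2 pad (align 4)
@20: ammo [4B, align 4] → 24
@24: team [1B, align 1] → 25
@25: y [1B, align 1] → 26
+2 pad (align 4)
@28: target [4B, align 4] → 32
@32: vx [1B, align 1] → 33
+3 pad (align 4)
@36: id [4B, align 4] → 40
size 40, align 8
data bytes 29, size 40 → padding 11

11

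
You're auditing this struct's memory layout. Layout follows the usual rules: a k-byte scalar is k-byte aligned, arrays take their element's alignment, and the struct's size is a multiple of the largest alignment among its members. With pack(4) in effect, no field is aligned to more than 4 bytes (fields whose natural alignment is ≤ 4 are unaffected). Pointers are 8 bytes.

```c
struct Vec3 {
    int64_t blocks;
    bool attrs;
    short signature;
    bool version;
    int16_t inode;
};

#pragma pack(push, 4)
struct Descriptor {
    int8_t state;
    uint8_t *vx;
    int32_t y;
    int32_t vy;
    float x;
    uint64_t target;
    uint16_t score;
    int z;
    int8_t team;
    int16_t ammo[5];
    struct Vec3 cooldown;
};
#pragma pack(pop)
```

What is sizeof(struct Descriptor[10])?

680

Vec3: @0: blocks [8B, align 8] → 8; @8: attrs [1B, align 1] → 9; +1 pad (align 2); @10: signature [2B, align 2] → 12; @12: version [1B, align 1] → 13; +1 pad (align 2); @14: inode [2B, align 2] → 16; size 16, align 8
@0: state [1B, align 1] → 1
+3 pad (align 4)
@4: vx [8B, align 4] → 12
@12: y [4B, align 4] → 16
@16: vy [4B, align 4] → 20
@20: x [4B, align 4] → 24
@24: target [8B, align 4] → 32
@32: score [2B, align 2] → 34
+2 pad (align 4)
@36: z [4B, align 4] → 40
@40: team [1B, align 1] → 41
+1 pad (align 2)
@42: ammo [10B, align 2] → 52
@52: cooldown [16B, align 4] → 68
size 68, align 4
array of 10: 10 × 68 = 680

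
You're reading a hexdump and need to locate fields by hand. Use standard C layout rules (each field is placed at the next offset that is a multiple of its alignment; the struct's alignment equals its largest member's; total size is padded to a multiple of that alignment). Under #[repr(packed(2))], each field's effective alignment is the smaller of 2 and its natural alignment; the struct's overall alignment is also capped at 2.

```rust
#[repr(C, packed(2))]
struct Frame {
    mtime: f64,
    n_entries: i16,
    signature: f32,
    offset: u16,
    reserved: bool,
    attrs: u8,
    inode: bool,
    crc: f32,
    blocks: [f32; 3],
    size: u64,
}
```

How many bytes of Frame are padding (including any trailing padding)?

1

@0: mtime [8B, align 2] → 8
@8: n_entries [2B, align 2] → 10
@10: signature [4B, align 2] → 14
@14: offset [2B, align 2] → 16
@16: reserved [1B, align 1] → 17
@17: attrs [1B, align 1] → 18
@18: inode [1B, align 1] → 19
+1 pad (align 2)
@20: crc [4B, align 2] → 24
@24: blocks [12B, align 2] → 36
@36: size [8B, align 2] → 44
size 44, align 2
data bytes 43, size 44 → padding 1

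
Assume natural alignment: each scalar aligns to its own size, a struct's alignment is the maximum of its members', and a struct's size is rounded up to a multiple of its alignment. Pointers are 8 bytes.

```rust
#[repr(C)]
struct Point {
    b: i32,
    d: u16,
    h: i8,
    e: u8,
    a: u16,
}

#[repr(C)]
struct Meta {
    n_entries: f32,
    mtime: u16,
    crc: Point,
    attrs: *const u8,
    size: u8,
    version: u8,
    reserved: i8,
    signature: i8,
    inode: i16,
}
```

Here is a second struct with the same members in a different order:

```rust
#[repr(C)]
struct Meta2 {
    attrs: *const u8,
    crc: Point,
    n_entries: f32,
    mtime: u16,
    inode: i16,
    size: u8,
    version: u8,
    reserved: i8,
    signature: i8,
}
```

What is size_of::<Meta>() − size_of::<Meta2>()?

Point: @0: b [4B, align 4] → 4; @4: d [2B, align 2] → 6; @6: h [1B, align 1] → 7; @7: e [1B, align 1] → 8; @8: a [2B, align 2] → 10; +2 tail pad (align 4); size 12, align 4
@0: n_entries [4B, align 4] → 4
@4: mtime [2B, align 2] → 6
+2 pad (align 4)
@8: crc [12B, align 4] → 20
+4 pad (align 8)
@24: attrs [8B, align 8] → 32
@32: size [1B, align 1] → 33
@33: version [1B, align 1] → 34
@34: reserved [1B, align 1] → 35
@35: signature [1B, align 1] → 36
@36: inode [2B, align 2] → 38
+2 tail pad (align 8)
size 40, align 8
— Meta2 —
@0: attrs [8B, align 8] → 8
@8: crc [12B, align 4] → 20
@20: n_entries [4B, align 4] → 24
@24: mtime [2B, align 2] → 26
@26: inode [2B, align 2] → 28
@28: size [1B, align 1] → 29
@29: version [1B, align 1] → 30
@30: reserved [1B, align 1] → 31
@31: signature [1B, align 1] → 32
size 32, align 8
40 − 32 = 8

8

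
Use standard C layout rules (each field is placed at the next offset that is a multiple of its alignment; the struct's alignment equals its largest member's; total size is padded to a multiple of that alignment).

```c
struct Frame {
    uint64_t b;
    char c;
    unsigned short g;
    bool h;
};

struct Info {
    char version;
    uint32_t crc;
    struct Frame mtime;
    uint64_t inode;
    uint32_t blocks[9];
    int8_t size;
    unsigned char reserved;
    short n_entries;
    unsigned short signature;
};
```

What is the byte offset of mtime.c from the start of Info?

Frame: 0..8  b  (8B, 8-aligned); 8..9  c  (1B, 1-aligned); 9..10  -- padding (1B); 10..12  g  (2B, 2-aligned); 12..13  h  (1B, 1-aligned); 13..16  -- tail padding (3B); sizeof = 16, alignof = 8
0..1  version  (1B, 1-aligned)
1..4  -- padding (3B)
4..8  crc  (4B, 4-aligned)
8..24  mtime  (16B, 8-aligned)
within Frame: c at 8
8 + 8 = 16

16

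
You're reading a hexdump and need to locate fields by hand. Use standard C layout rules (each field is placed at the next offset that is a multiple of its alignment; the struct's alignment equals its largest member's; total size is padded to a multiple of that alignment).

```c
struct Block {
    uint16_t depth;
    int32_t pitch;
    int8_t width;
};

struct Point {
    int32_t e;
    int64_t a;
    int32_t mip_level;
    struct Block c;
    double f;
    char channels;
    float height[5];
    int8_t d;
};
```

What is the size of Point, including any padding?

72

Block: depth at 0 (size 2, align 2) → ends 2; pad 2 to align 4 for pitch; pitch at 4 (size 4, align 4) → ends 8; width at 8 (size 1, align 1) → ends 9; tail pad 3 to reach multiple of 4; total 12 bytes, alignment 4
e at 0 (size 4, align 4) → ends 4
pad 4 to align 8 for a
a at 8 (size 8, align 8) → ends 16
mip_level at 16 (size 4, align 4) → ends 20
c at 20 (size 12, align 4) → ends 32
f at 32 (size 8, align 8) → ends 40
channels at 40 (size 1, align 1) → ends 41
pad 3 to align 4 for height
height at 44 (size 20, align 4) → ends 64
d at 64 (size 1, align 1) → ends 65
tail pad 7 to reach multiple of 8
total 72 bytes, alignment 8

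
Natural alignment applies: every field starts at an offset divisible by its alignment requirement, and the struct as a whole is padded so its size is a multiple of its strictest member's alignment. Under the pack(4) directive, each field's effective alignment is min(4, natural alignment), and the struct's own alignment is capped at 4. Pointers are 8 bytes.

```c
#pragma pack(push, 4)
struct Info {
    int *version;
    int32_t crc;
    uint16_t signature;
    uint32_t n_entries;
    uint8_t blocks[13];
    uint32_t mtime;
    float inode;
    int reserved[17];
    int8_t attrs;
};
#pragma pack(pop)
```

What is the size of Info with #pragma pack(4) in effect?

116

0..8  version  (8B, 4-aligned)
8..12  crc  (4B, 4-aligned)
12..14  signature  (2B, 2-aligned)
14..16  -- padding (2B)
16..20  n_entries  (4B, 4-aligned)
20..33  blocks  (13B, 1-aligned)
33..36  -- padding (3B)
36..40  mtime  (4B, 4-aligned)
40..44  inode  (4B, 4-aligned)
44..112  reserved  (68B, 4-aligned)
112..113  attrs  (1B, 1-aligned)
113..116  -- tail padding (3B)
sizeof = 116, alignof = 4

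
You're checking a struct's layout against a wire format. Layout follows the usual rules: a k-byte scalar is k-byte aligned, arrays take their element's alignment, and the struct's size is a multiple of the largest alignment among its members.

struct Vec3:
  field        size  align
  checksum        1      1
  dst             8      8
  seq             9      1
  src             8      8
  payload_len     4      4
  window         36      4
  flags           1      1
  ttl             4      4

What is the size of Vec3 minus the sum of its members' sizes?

@0: checksum [1B, align 1] → 1
+7 pad (align 8)
@8: dst [8B, align 8] → 16
@16: seq [9B, align 1] → 25
+7 pad (align 8)
@32: src [8B, align 8] → 40
@40: payload_len [4B, align 4] → 44
@44: window [36B, align 4] → 80
@80: flags [1B, align 1] → 81
+3 pad (align 4)
@84: ttl [4B, align 4] → 88
size 88, align 8
data bytes 71, size 88 → padding 17

17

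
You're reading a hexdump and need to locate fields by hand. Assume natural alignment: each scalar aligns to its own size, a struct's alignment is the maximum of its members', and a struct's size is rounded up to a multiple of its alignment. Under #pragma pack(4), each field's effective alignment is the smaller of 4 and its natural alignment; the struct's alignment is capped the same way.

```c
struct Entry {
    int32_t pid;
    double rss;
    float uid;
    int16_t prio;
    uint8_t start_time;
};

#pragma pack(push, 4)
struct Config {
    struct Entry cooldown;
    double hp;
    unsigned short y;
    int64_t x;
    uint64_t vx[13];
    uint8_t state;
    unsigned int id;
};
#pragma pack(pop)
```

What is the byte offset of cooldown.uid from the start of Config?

16

Entry: pid at 0 (size 4, align 4) → ends 4; pad 4 to align 8 for rss; rss at 8 (size 8, align 8) → ends 16; uid at 16 (size 4, align 4) → ends 20; prio at 20 (size 2, align 2) → ends 22; start_time at 22 (size 1, align 1) → ends 23; tail pad 1 to reach multiple of 8; total 24 bytes, alignment 8
cooldown at 0 (size 24, align 4) → ends 24
within Entry: uid at 16
0 + 16 = 16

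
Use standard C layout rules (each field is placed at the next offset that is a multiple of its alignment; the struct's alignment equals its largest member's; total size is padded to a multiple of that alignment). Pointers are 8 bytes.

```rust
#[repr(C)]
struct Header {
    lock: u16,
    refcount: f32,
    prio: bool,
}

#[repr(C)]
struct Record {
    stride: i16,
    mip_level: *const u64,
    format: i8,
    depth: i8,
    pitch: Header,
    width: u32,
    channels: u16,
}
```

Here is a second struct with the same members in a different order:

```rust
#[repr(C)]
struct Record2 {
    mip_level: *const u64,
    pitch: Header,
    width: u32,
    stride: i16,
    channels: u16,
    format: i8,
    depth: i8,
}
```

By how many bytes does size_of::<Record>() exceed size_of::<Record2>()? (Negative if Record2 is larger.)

Header: 0..2  lock  (2B, 2-aligned); 2..4  -- padding (2B); 4..8  refcount  (4B, 4-aligned); 8..9  prio  (1B, 1-aligned); 9..12  -- tail padding (3B); sizeof = 12, alignof = 4
0..2  stride  (2B, 2-aligned)
2..8  -- padding (6B)
8..16  mip_level  (8B, 8-aligned)
16..17  format  (1B, 1-aligned)
17..18  depth  (1B, 1-aligned)
18..20  -- padding (2B)
20..32  pitch  (12B, 4-aligned)
32..36  width  (4B, 4-aligned)
36..38  channels  (2B, 2-aligned)
38..40  -- tail padding (2B)
sizeof = 40, alignof = 8
— Record2 —
0..8  mip_level  (8B, 8-aligned)
8..20  pitch  (12B, 4-aligned)
20..24  width  (4B, 4-aligned)
24..26  stride  (2B, 2-aligned)
26..28  channels  (2B, 2-aligned)
28..29  format  (1B, 1-aligned)
29..30  depth  (1B, 1-aligned)
30..32  -- tail padding (2B)
sizeof = 32, alignof = 8
40 − 32 = 8

8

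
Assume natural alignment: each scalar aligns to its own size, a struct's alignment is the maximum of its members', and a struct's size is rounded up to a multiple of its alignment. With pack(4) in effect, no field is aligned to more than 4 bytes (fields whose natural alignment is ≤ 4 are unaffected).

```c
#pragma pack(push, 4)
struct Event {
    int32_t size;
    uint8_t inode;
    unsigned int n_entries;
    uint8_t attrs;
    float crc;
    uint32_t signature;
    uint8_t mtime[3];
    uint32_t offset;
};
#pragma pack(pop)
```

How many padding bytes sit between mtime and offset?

1

0..4  size  (4B, 4-aligned)
4..5  inode  (1B, 1-aligned)
5..8  -- padding (3B)
8..12  n_entries  (4B, 4-aligned)
12..13  attrs  (1B, 1-aligned)
13..16  -- padding (3B)
16..20  crc  (4B, 4-aligned)
20..24  signature  (4B, 4-aligned)
24..27  mtime  (3B, 1-aligned)
27..28  -- padding (1B)
28..32  offset  (4B, 4-aligned)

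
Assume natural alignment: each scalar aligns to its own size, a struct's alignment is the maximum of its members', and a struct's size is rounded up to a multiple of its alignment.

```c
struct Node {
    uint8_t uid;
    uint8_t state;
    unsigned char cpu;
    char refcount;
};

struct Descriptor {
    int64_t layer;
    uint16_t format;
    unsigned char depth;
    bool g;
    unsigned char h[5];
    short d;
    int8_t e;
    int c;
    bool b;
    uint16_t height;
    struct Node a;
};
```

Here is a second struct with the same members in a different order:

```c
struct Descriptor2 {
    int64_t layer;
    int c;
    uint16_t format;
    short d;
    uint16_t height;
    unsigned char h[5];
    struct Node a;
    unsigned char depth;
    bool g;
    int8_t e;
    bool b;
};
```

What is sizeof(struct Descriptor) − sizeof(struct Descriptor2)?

Node: uid at 0 (size 1, align 1) → ends 1; state at 1 (size 1, align 1) → ends 2; cpu at 2 (size 1, align 1) → ends 3; refcount at 3 (size 1, align 1) → ends 4; total 4 bytes, alignment 1
layer at 0 (size 8, align 8) → ends 8
format at 8 (size 2, align 2) → ends 10
depth at 10 (size 1, align 1) → ends 11
g at 11 (size 1, align 1) → ends 12
h at 12 (size 5, align 1) → ends 17
pad 1 to align 2 for d
d at 18 (size 2, align 2) → ends 20
e at 20 (size 1, align 1) → ends 21
pad 3 to align 4 for c
c at 24 (size 4, align 4) → ends 28
b at 28 (size 1, align 1) → ends 29
pad 1 to align 2 for height
height at 30 (size 2, align 2) → ends 32
a at 32 (size 4, align 1) → ends 36
tail pad 4 to reach multiple of 8
total 40 bytes, alignment 8
— Descriptor2 —
layer at 0 (size 8, align 8) → ends 8
c at 8 (size 4, align 4) → ends 12
format at 12 (size 2, align 2) → ends 14
d at 14 (size 2, align 2) → ends 16
height at 16 (size 2, align 2) → ends 18
h at 18 (size 5, align 1) → ends 23
a at 23 (size 4, align 1) → ends 27
depth at 27 (size 1, align 1) → ends 28
g at 28 (size 1, align 1) → ends 29
e at 29 (size 1, align 1) → ends 30
b at 30 (size 1, align 1) → ends 31
tail pad 1 to reach multiple of 8
total 32 bytes, alignment 8
40 − 32 = 8

8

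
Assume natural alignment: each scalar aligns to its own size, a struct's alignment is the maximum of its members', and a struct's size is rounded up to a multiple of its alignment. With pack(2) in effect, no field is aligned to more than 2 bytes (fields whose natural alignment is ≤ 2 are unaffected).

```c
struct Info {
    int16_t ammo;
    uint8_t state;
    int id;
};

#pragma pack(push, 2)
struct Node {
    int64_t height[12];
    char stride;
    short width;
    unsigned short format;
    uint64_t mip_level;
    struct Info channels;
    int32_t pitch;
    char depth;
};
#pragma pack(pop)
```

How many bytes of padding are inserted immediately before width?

1

Info: @0: ammo [2B, align 2] → 2; @2: state [1B, align 1] → 3; +1 pad (align 4); @4: id [4B, align 4] → 8; size 8, align 4
@0: height [96B, align 2] → 96
@96: stride [1B, align 1] → 97
+1 pad (align 2)
@98: width [2B, align 2] → 100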